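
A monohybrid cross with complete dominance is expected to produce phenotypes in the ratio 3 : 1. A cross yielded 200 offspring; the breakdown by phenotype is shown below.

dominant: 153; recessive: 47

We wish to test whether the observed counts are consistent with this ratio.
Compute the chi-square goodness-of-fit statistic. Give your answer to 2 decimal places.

0.24

Ratio total = 4. Expected counts: 200×3/4 = 150, 200×1/4 = 50.
χ² = (153−150)²/150 + (47−50)²/50
   = 0.060 + 0.180
Sum = 0.24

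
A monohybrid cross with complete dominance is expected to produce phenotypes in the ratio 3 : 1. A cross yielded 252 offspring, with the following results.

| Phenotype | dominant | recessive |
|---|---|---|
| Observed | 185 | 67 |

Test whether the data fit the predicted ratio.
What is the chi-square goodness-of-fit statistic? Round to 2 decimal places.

0.34

Ratio total = 4. Expected counts: 252×3/4 = 189, 252×1/4 = 63.
dominant: (185 − 189)²/189 = 16/189 = 0.085
recessive: (67 − 63)²/63 = 16/63 = 0.254
Sum = 0.34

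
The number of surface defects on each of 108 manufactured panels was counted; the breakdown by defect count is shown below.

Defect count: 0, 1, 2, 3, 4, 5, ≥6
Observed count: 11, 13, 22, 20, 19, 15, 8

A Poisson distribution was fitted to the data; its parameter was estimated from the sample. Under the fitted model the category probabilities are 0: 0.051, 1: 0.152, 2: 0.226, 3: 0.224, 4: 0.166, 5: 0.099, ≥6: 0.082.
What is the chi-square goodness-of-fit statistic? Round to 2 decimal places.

9.03

Expected counts E_i = n·p_i: 108×0.051 = 5.508, 108×0.152 = 16.416, 108×0.226 = 24.408, 108×0.224 = 24.192, 108×0.166 = 17.928, 108×0.099 = 10.692, 108×0.082 = 8.856.
0: (11 − 5.508)²/5.508 = 30.162064/5.508 = 5.476
1: (13 − 16.416)²/16.416 = 11.669056/16.416 = 0.711
2: (22 − 24.408)²/24.408 = 5.798464/24.408 = 0.238
3: (20 − 24.192)²/24.192 = 17.572864/24.192 = 0.726
4: (19 − 17.928)²/17.928 = 1.149184/17.928 = 0.064
5: (15 − 10.692)²/10.692 = 18.558864/10.692 = 1.736
≥6: (8 − 8.856)²/8.856 = 0.732736/8.856 = 0.083
Sum = 9.03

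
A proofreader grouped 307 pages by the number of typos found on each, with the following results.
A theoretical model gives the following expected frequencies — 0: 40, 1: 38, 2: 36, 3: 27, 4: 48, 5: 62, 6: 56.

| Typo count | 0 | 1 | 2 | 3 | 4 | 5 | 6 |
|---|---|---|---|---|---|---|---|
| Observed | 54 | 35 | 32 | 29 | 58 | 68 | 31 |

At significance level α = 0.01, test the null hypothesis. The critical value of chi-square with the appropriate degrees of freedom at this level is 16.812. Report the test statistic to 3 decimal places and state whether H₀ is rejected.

19.554; reject

cat         O        E   (O−E)²/E
0          54       40     4.9000
1          35       38     0.2368
2          32       36     0.4444
3          29       27     0.1481
4          58       48     2.0833
5          68       62     0.5806
6          31       56    11.1607
Sum = 19.554
df = 6. Since 19.554 > 16.812, we reject H₀.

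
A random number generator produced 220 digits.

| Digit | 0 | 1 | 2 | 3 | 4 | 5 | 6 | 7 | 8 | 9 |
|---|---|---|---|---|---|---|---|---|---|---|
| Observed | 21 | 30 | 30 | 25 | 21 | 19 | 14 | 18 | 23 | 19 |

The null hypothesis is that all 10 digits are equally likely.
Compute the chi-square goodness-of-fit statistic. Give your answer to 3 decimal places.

Expected count for each of the 10 categories: 220/10 = 22.
cat         O        E   (O−E)²/E
0          21       22     0.0455
1          30       22     2.9091
2          30       22     2.9091
3          25       22     0.4091
4          21       22     0.0455
5          19       22     0.4091
6          14       22     2.9091
7          18       22     0.7273
8          23       22     0.0455
9          19       22     0.4091
Sum = 10.818

10.818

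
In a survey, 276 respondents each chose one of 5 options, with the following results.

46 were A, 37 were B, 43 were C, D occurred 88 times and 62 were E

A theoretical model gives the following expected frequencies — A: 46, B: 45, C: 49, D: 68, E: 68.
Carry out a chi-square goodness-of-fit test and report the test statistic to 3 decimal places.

8.569

cat         O        E   (O−E)²/E
A          46       46     0.0000
B          37       45     1.4222
C          43       49     0.7347
D          88       68     5.8824
E          62       68     0.5294
Sum = 8.569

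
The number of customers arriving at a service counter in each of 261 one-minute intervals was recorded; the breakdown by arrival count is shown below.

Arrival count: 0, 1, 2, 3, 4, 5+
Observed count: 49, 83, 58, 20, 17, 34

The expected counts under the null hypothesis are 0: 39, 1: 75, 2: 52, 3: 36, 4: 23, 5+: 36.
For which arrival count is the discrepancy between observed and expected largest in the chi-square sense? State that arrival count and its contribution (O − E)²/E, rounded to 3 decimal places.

χ² = (49−39)²/39 + (83−75)²/75 + (58−52)²/52 + (20−36)²/36 + (17−23)²/23 + (34−36)²/36
   = 2.5641 + 0.8533 + 0.6923 + 7.1111 + 1.5652 + 0.1111
The largest term is for 3: 7.111.

3, 7.111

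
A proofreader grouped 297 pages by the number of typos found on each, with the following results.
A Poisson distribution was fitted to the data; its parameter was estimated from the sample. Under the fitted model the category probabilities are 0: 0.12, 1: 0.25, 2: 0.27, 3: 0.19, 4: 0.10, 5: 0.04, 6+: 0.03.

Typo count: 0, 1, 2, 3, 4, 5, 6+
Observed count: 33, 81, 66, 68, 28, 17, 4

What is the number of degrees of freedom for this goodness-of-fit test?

There are k = 7 categories and 1 parameter estimated from the data, so df = 7 − 1 − 1 = 5.

5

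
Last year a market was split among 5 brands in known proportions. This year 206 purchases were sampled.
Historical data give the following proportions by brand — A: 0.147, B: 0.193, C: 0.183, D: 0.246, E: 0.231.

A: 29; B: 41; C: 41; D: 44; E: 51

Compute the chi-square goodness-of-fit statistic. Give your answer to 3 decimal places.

1.507

Expected counts E_i = n·p_i: 206×0.147 = 30.282, 206×0.193 = 39.758, 206×0.183 = 37.698, 206×0.246 = 50.676, 206×0.231 = 47.586.
A: (29 − 30.282)²/30.282 = 1.643524/30.282 = 0.0543
B: (41 − 39.758)²/39.758 = 1.542564/39.758 = 0.0388
C: (41 − 37.698)²/37.698 = 10.903204/37.698 = 0.2892
D: (44 − 50.676)²/50.676 = 44.568976/50.676 = 0.8795
E: (51 − 47.586)²/47.586 = 11.655396/47.586 = 0.2449
Sum = 1.507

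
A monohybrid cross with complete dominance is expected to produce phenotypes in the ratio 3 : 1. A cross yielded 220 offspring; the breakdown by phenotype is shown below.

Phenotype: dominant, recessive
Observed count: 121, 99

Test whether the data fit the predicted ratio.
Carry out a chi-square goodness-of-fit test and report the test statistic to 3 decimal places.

46.933

Ratio total = 4. Expected counts: 220×3/4 = 165, 220×1/4 = 55.
dominant: (121 − 165)²/165 = 1936/165 = 11.7333
recessive: (99 − 55)²/55 = 1936/55 = 35.2000
Sum = 46.933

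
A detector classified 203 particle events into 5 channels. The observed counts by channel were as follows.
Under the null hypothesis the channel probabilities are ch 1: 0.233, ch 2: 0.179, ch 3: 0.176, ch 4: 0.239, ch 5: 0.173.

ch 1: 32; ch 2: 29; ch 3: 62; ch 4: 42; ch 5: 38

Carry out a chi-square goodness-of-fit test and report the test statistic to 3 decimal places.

Expected counts E_i = n·p_i: 203×0.233 = 47.299, 203×0.179 = 36.337, 203×0.176 = 35.728, 203×0.239 = 48.517, 203×0.173 = 35.119.
χ² = (32−47.299)²/47.299 + (29−36.337)²/36.337 + (62−35.728)²/35.728 + (42−48.517)²/48.517 + (38−35.119)²/35.119
   = 4.9485 + 1.4815 + 19.3187 + 0.8754 + 0.2363
Sum = 26.860

26.860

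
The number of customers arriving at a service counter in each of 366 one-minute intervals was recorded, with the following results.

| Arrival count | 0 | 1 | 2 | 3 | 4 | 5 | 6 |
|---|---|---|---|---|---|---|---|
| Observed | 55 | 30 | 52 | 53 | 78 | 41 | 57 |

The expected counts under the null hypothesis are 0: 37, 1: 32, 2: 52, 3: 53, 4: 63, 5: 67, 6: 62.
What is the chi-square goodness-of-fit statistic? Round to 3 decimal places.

22.946

cat         O        E   (O−E)²/E
0          55       37     8.7568
1          30       32     0.1250
2          52       52     0.0000
3          53       53     0.0000
4          78       63     3.5714
5          41       67    10.0896
6          57       62     0.4032
Sum = 22.946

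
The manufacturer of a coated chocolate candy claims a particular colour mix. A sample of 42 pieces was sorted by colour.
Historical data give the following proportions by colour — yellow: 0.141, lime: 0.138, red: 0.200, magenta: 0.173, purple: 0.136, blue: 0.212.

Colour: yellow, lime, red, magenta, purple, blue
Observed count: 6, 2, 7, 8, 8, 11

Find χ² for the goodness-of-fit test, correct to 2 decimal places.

Expected counts E_i = n·p_i: 42×0.141 = 5.922, 42×0.138 = 5.796, 42×0.200 = 8.4, 42×0.173 = 7.266, 42×0.136 = 5.712, 42×0.212 = 8.904.
yellow: (6 − 5.922)²/5.922 = 0.006084/5.922 = 0.001
lime: (2 − 5.796)²/5.796 = 14.409616/5.796 = 2.486
red: (7 − 8.4)²/8.4 = 1.96/8.4 = 0.233
magenta: (8 − 7.266)²/7.266 = 0.538756/7.266 = 0.074
purple: (8 − 5.712)²/5.712 = 5.234944/5.712 = 0.916
blue: (11 − 8.904)²/8.904 = 4.393216/8.904 = 0.493
Sum = 4.20

4.20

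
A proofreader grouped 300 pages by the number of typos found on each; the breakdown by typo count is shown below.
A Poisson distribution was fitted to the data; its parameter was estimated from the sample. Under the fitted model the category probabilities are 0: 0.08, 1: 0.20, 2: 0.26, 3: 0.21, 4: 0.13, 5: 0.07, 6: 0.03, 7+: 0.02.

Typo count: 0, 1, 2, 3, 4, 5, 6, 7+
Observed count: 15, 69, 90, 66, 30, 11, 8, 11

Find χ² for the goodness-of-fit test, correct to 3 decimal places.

Expected counts E_i = n·p_i: 300×0.08 = 24, 300×0.20 = 60, 300×0.26 = 78, 300×0.21 = 63, 300×0.13 = 39, 300×0.07 = 21, 300×0.03 = 9, 300×0.02 = 6.
cat         O        E   (O−E)²/E
0          15       24     3.3750
1          69       60     1.3500
2          90       78     1.8462
3          66       63     0.1429
4          30       39     2.0769
5          11       21     4.7619
6           8        9     0.1111
7+         11        6     4.1667
Sum = 17.831

17.831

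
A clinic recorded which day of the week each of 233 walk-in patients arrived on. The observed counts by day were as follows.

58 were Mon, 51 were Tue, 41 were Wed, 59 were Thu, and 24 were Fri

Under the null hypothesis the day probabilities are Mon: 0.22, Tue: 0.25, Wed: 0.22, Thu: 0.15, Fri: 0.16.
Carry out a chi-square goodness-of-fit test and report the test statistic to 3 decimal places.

25.122

Expected counts E_i = n·p_i: 233×0.22 = 51.26, 233×0.25 = 58.25, 233×0.22 = 51.26, 233×0.15 = 34.95, 233×0.16 = 37.28.
Mon: (58 − 51.26)²/51.26 = 45.4276/51.26 = 0.8862
Tue: (51 − 58.25)²/58.25 = 52.5625/58.25 = 0.9024
Wed: (41 − 51.26)²/51.26 = 105.2676/51.26 = 2.0536
Thu: (59 − 34.95)²/34.95 = 578.4025/34.95 = 16.5494
Fri: (24 − 37.28)²/37.28 = 176.3584/37.28 = 4.7306
Sum = 25.122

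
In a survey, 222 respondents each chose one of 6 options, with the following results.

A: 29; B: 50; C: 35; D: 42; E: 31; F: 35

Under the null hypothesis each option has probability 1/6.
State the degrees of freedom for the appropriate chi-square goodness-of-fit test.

There are k = 6 categories and no parameters were estimated from the data, so df = 6 − 1 = 5.

5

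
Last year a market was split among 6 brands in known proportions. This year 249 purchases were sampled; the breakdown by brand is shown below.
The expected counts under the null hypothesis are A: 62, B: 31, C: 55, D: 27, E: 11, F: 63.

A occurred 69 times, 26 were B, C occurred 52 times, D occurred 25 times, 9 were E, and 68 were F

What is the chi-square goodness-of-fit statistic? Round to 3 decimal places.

2.669

cat         O        E   (O−E)²/E
A          69       62     0.7903
B          26       31     0.8065
C          52       55     0.1636
D          25       27     0.1481
E           9       11     0.3636
F          68       63     0.3968
Sum = 2.669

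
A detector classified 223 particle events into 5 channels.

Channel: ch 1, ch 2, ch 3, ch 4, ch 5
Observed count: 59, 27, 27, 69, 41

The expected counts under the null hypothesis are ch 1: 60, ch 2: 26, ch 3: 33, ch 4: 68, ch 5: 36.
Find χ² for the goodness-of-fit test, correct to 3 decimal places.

cat         O        E   (O−E)²/E
ch 1       59       60     0.0167
ch 2       27       26     0.0385
ch 3       27       33     1.0909
ch 4       69       68     0.0147
ch 5       41       36     0.6944
Sum = 1.855

1.855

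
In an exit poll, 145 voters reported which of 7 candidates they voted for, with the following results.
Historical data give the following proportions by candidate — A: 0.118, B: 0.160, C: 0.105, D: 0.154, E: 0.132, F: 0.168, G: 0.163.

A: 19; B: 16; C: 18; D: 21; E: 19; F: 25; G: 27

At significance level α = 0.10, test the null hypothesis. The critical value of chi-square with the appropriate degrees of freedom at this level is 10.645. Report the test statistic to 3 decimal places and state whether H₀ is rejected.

Expected counts E_i = n·p_i: 145×0.118 = 17.11, 145×0.160 = 23.2, 145×0.105 = 15.225, 145×0.154 = 22.33, 145×0.132 = 19.14, 145×0.168 = 24.36, 145×0.163 = 23.635.
A: (19 − 17.11)²/17.11 = 3.5721/17.11 = 0.2088
B: (16 − 23.2)²/23.2 = 51.84/23.2 = 2.2345
C: (18 − 15.225)²/15.225 = 7.700625/15.225 = 0.5058
D: (21 − 22.33)²/22.33 = 1.7689/22.33 = 0.0792
E: (19 − 19.14)²/19.14 = 0.0196/19.14 = 0.0010
F: (25 − 24.36)²/24.36 = 0.4096/24.36 = 0.0168
G: (27 − 23.635)²/23.635 = 11.323225/23.635 = 0.4791
Sum = 3.525
df = 6. Since 3.525 < 10.645, we do not reject H₀.

3.525; do not reject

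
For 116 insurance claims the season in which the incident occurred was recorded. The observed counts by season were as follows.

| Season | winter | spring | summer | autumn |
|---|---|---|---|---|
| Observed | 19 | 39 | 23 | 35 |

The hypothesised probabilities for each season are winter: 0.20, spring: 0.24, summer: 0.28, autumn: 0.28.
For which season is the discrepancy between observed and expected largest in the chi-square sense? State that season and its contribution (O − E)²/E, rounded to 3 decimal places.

spring, 4.474

Expected counts E_i = n·p_i: 116×0.20 = 23.2, 116×0.24 = 27.84, 116×0.28 = 32.48, 116×0.28 = 32.48.
winter: (19 − 23.2)²/23.2 = 17.64/23.2 = 0.7603
spring: (39 − 27.84)²/27.84 = 124.5456/27.84 = 4.4736
summer: (23 − 32.48)²/32.48 = 89.8704/32.48 = 2.7669
autumn: (35 − 32.48)²/32.48 = 6.3504/32.48 = 0.1955
The largest term is for spring: 4.474.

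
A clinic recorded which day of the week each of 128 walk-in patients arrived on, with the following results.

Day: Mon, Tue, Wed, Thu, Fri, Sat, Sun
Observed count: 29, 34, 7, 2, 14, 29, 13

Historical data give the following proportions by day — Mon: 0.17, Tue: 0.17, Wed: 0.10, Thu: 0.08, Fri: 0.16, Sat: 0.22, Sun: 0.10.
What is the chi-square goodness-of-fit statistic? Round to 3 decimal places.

20.631

Expected counts E_i = n·p_i: 128×0.17 = 21.76, 128×0.17 = 21.76, 128×0.10 = 12.8, 128×0.08 = 10.24, 128×0.16 = 20.48, 128×0.22 = 28.16, 128×0.10 = 12.8.
cat         O        E   (O−E)²/E
Mon        29    21.76     2.4089
Tue        34    21.76     6.8850
Wed         7     12.8     2.6281
Thu         2    10.24     6.6306
Fri        14    20.48     2.0503
Sat        29    28.16     0.0251
Sun        13     12.8     0.0031
Sum = 20.631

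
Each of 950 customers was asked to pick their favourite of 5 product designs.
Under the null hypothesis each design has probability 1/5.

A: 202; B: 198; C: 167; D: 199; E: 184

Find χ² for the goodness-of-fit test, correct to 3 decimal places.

Expected count for each of the 5 categories: 950/5 = 190.
χ² = (202−190)²/190 + (198−190)²/190 + (167−190)²/190 + (199−190)²/190 + (184−190)²/190
   = 0.7579 + 0.3368 + 2.7842 + 0.4263 + 0.1895
Sum = 4.495

4.495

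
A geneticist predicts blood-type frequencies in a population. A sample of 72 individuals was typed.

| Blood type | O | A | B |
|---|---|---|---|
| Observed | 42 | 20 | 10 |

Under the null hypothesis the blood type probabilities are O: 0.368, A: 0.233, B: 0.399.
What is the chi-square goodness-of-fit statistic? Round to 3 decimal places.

Expected counts E_i = n·p_i: 72×0.368 = 26.496, 72×0.233 = 16.776, 72×0.399 = 28.728.
O: (42 − 26.496)²/26.496 = 240.374016/26.496 = 9.0721
A: (20 − 16.776)²/16.776 = 10.394176/16.776 = 0.6196
B: (10 − 28.728)²/28.728 = 350.737984/28.728 = 12.2089
Sum = 21.901

21.901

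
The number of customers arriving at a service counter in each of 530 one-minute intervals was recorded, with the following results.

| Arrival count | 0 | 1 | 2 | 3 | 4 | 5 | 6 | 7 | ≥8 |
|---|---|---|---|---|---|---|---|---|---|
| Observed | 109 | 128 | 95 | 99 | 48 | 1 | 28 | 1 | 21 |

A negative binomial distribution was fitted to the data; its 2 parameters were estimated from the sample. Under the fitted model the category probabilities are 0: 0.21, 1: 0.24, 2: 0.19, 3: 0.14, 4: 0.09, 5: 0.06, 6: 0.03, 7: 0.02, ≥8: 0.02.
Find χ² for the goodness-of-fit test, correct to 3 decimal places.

66.604

Expected counts E_i = n·p_i: 530×0.21 = 111.3, 530×0.24 = 127.2, 530×0.19 = 100.7, 530×0.14 = 74.2, 530×0.09 = 47.7, 530×0.06 = 31.8, 530×0.03 = 15.9, 530×0.02 = 10.6, 530×0.02 = 10.6.
cat         O        E   (O−E)²/E
0         109    111.3     0.0475
1         128    127.2     0.0050
2          95    100.7     0.3226
3          99     74.2     8.2889
4          48     47.7     0.0019
5           1     31.8    29.8314
6          28     15.9     9.2082
7           1     10.6     8.6943
≥8         21     10.6    10.2038
Sum = 66.604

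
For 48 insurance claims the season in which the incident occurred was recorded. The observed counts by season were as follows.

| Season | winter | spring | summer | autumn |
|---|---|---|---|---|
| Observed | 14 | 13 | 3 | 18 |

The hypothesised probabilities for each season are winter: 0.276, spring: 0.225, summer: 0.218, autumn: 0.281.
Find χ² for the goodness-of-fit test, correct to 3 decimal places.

7.324

Expected counts E_i = n·p_i: 48×0.276 = 13.248, 48×0.225 = 10.8, 48×0.218 = 10.464, 48×0.281 = 13.488.
winter: (14 − 13.248)²/13.248 = 0.565504/13.248 = 0.0427
spring: (13 − 10.8)²/10.8 = 4.84/10.8 = 0.4481
summer: (3 − 10.464)²/10.464 = 55.711296/10.464 = 5.3241
autumn: (18 − 13.488)²/13.488 = 20.358144/13.488 = 1.5094
Sum = 7.324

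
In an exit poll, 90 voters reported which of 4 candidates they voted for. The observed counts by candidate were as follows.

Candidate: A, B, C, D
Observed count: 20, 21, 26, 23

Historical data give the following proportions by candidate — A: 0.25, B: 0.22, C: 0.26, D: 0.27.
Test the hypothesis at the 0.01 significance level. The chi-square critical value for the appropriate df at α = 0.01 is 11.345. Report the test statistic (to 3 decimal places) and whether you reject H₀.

Expected counts E_i = n·p_i: 90×0.25 = 22.5, 90×0.22 = 19.8, 90×0.26 = 23.4, 90×0.27 = 24.3.
χ² = (20−22.5)²/22.5 + (21−19.8)²/19.8 + (26−23.4)²/23.4 + (23−24.3)²/24.3
   = 0.2778 + 0.0727 + 0.2889 + 0.0695
Sum = 0.709
df = 3. Since 0.709 < 11.345, we do not reject H₀.

0.709; do not reject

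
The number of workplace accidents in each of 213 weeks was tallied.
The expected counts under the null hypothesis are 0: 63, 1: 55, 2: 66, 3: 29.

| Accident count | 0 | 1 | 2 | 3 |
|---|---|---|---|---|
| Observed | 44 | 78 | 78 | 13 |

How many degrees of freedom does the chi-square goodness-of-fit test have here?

There are k = 4 categories and no parameters were estimated from the data, so df = 4 − 1 = 3.

3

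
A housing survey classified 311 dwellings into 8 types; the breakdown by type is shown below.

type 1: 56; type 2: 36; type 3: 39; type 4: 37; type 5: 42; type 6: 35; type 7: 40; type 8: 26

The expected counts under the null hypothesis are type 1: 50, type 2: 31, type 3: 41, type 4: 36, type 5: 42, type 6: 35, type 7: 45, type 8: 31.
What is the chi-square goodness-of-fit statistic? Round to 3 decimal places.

type 1: (56 − 50)²/50 = 36/50 = 0.7200
type 2: (36 − 31)²/31 = 25/31 = 0.8065
type 3: (39 − 41)²/41 = 4/41 = 0.0976
type 4: (37 − 36)²/36 = 1/36 = 0.0278
type 5: (42 − 42)²/42 = 0/42 = 0.0000
type 6: (35 − 35)²/35 = 0/35 = 0.0000
type 7: (40 − 45)²/45 = 25/45 = 0.5556
type 8: (26 − 31)²/31 = 25/31 = 0.8065
Sum = 3.014

3.014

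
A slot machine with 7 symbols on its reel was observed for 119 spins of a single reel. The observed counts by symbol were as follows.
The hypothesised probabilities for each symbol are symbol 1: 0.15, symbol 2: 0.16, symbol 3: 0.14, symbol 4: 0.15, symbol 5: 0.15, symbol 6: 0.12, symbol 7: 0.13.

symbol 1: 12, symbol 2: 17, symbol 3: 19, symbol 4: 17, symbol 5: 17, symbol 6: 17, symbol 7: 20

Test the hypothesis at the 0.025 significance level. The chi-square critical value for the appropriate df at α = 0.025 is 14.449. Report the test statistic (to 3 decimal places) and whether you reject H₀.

4.390; do not reject

Expected counts E_i = n·p_i: 119×0.15 = 17.85, 119×0.16 = 19.04, 119×0.14 = 16.66, 119×0.15 = 17.85, 119×0.15 = 17.85, 119×0.12 = 14.28, 119×0.13 = 15.47.
cat           O        E   (O−E)²/E
symbol 1     12    17.85     1.9172
symbol 2     17    19.04     0.2186
symbol 3     19    16.66     0.3287
symbol 4     17    17.85     0.0405
symbol 5     17    17.85     0.0405
symbol 6     17    14.28     0.5181
symbol 7     20    15.47     1.3265
Sum = 4.390
df = 6. Since 4.390 < 14.449, we do not reject H₀.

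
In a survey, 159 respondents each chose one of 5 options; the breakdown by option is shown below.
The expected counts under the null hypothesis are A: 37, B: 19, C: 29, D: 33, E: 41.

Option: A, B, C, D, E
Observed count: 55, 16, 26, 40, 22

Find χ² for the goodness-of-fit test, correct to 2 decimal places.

19.83

A: (55 − 37)²/37 = 324/37 = 8.757
B: (16 − 19)²/19 = 9/19 = 0.474
C: (26 − 29)²/29 = 9/29 = 0.310
D: (40 − 33)²/33 = 49/33 = 1.485
E: (22 − 41)²/41 = 361/41 = 8.805
Sum = 19.83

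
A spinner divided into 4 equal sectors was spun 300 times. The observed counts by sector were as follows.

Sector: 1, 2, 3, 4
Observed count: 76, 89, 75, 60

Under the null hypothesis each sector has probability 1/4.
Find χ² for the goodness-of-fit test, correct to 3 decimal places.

5.627

Expected count for each of the 4 categories: 300/4 = 75.
χ² = (76−75)²/75 + (89−75)²/75 + (75−75)²/75 + (60−75)²/75
   = 0.0133 + 2.6133 + 0.0000 + 3.0000
Sum = 5.627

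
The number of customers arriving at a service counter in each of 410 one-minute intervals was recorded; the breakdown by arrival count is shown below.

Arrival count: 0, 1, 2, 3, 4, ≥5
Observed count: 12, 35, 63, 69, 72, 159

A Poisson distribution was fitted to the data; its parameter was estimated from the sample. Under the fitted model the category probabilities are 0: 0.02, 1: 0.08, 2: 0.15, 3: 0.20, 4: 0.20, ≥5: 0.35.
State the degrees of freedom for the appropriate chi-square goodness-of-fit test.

4

There are k = 6 categories and 1 parameter estimated from the data, so df = 6 − 1 − 1 = 4.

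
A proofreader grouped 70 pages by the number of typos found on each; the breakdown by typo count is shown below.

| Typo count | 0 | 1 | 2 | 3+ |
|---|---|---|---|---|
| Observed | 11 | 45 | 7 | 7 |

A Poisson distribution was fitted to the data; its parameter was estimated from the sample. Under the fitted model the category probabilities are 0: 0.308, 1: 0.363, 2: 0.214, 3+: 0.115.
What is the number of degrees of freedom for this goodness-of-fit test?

2

There are k = 4 categories and 1 parameter estimated from the data, so df = 4 − 1 − 1 = 2.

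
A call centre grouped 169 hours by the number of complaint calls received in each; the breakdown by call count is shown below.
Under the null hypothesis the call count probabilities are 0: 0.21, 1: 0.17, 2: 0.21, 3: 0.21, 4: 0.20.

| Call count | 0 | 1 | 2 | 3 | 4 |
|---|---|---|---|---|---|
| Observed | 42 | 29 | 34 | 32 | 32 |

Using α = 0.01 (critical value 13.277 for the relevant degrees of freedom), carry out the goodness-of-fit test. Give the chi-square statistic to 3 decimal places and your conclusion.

Expected counts E_i = n·p_i: 169×0.21 = 35.49, 169×0.17 = 28.73, 169×0.21 = 35.49, 169×0.21 = 35.49, 169×0.20 = 33.8.
cat         O        E   (O−E)²/E
0          42    35.49     1.1941
1          29    28.73     0.0025
2          34    35.49     0.0626
3          32    35.49     0.3432
4          32     33.8     0.0959
Sum = 1.698
df = 4. Since 1.698 < 13.277, we do not reject H₀.

1.698; do not reject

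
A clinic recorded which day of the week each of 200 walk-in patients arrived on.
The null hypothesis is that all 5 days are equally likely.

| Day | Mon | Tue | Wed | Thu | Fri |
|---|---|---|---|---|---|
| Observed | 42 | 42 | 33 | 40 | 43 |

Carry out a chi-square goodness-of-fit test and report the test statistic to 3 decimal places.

Expected count for each of the 5 categories: 200/5 = 40.
cat         O        E   (O−E)²/E
Mon        42       40     0.1000
Tue        42       40     0.1000
Wed        33       40     1.2250
Thu        40       40     0.0000
Fri        43       40     0.2250
Sum = 1.650

1.650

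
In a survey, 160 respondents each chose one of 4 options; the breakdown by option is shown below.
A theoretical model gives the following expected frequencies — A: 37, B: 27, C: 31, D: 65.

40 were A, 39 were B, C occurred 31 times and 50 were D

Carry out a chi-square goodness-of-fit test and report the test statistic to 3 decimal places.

9.038

cat         O        E   (O−E)²/E
A          40       37     0.2432
B          39       27     5.3333
C          31       31     0.0000
D          50       65     3.4615
Sum = 9.038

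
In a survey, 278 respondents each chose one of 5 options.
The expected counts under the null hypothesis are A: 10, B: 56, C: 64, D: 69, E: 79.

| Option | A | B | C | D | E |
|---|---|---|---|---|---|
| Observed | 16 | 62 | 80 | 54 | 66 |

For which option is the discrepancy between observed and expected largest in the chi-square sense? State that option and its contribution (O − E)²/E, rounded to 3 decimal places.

C, 4.000

χ² = (16−10)²/10 + (62−56)²/56 + (80−64)²/64 + (54−69)²/69 + (66−79)²/79
   = 3.6000 + 0.6429 + 4.0000 + 3.2609 + 2.1392
The largest term is for C: 4.000.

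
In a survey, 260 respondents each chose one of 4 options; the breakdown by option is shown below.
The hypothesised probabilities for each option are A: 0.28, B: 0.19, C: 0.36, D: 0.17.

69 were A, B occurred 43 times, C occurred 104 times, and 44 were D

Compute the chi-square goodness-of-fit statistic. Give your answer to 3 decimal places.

Expected counts E_i = n·p_i: 260×0.28 = 72.8, 260×0.19 = 49.4, 260×0.36 = 93.6, 260×0.17 = 44.2.
χ² = (69−72.8)²/72.8 + (43−49.4)²/49.4 + (104−93.6)²/93.6 + (44−44.2)²/44.2
   = 0.1984 + 0.8291 + 1.1556 + 0.0009
Sum = 2.184

2.184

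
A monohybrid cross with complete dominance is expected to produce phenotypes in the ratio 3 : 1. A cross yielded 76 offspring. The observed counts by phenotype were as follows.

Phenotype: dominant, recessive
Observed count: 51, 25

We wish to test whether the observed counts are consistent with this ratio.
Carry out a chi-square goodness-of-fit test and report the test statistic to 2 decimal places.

2.53

Ratio total = 4. Expected counts: 76×3/4 = 57, 76×1/4 = 19.
cat            O        E   (O−E)²/E
dominant      51       57      0.632
recessive     25       19      1.895
Sum = 2.53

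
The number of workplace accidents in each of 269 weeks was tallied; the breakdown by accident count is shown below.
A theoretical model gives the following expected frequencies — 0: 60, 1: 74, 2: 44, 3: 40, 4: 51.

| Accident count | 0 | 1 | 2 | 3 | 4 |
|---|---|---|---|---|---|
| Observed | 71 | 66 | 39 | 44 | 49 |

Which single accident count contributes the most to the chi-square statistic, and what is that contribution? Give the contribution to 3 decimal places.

0, 2.017

χ² = (71−60)²/60 + (66−74)²/74 + (39−44)²/44 + (44−40)²/40 + (49−51)²/51
   = 2.0167 + 0.8649 + 0.5682 + 0.4000 + 0.0784
The largest term is for 0: 2.017.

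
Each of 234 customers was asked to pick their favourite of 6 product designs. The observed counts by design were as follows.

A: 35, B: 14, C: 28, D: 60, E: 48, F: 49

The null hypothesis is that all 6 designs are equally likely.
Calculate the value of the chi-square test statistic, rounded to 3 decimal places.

35.487

Under H₀ each category has probability 1/6, so each expected count is 234/6 = 39.
A: (35 − 39)²/39 = 16/39 = 0.4103
B: (14 − 39)²/39 = 625/39 = 16.0256
C: (28 − 39)²/39 = 121/39 = 3.1026
D: (60 − 39)²/39 = 441/39 = 11.3077
E: (48 − 39)²/39 = 81/39 = 2.0769
F: (49 − 39)²/39 = 100/39 = 2.5641
Sum = 35.487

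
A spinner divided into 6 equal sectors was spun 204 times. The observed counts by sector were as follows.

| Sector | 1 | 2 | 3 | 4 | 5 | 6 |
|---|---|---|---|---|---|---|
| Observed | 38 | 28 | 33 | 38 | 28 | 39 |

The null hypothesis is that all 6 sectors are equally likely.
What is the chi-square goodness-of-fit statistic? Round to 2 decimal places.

3.82

Under H₀ each category has probability 1/6, so each expected count is 204/6 = 34.
cat         O        E   (O−E)²/E
1          38       34      0.471
2          28       34      1.059
3          33       34      0.029
4          38       34      0.471
5          28       34      1.059
6          39       34      0.735
Sum = 3.82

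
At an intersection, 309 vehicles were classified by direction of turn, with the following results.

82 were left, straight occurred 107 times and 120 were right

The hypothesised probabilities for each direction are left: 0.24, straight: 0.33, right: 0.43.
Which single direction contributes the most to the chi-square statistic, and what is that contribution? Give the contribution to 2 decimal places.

right, 1.25

Expected counts E_i = n·p_i: 309×0.24 = 74.16, 309×0.33 = 101.97, 309×0.43 = 132.87.
χ² = (82−74.16)²/74.16 + (107−101.97)²/101.97 + (120−132.87)²/132.87
   = 0.829 + 0.248 + 1.247
The largest term is for right: 1.25.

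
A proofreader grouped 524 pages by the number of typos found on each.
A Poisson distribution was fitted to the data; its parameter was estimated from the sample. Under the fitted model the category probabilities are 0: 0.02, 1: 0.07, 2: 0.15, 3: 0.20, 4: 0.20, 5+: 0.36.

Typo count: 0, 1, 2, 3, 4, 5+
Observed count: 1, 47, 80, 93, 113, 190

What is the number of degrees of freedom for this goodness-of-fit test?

There are k = 6 categories and 1 parameter estimated from the data, so df = 6 − 1 − 1 = 4.

4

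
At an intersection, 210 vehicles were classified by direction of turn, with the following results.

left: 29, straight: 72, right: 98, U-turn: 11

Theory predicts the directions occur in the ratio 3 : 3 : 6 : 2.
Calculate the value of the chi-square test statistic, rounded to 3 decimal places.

Ratio total = 14. Expected counts: 210×3/14 = 45, 210×3/14 = 45, 210×6/14 = 90, 210×2/14 = 30.
cat           O        E   (O−E)²/E
left         29       45     5.6889
straight     72       45    16.2000
right        98       90     0.7111
U-turn       11       30    12.0333
Sum = 34.633

34.633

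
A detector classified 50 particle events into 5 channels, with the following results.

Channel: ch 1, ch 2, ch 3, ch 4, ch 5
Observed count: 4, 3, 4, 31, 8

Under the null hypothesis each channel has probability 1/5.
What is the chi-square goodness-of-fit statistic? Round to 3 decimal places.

Under H₀ each category has probability 1/5, so each expected count is 50/5 = 10.
cat         O        E   (O−E)²/E
ch 1        4       10     3.6000
ch 2        3       10     4.9000
ch 3        4       10     3.6000
ch 4       31       10    44.1000
ch 5        8       10     0.4000
Sum = 56.600

56.600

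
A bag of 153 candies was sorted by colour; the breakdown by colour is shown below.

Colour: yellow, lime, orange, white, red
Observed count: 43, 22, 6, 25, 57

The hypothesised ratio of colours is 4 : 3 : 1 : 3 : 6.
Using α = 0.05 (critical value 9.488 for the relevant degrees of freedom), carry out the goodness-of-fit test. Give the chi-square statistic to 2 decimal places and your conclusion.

Ratio total = 17. Expected counts: 153×4/17 = 36, 153×3/17 = 27, 153×1/17 = 9, 153×3/17 = 27, 153×6/17 = 54.
χ² = (43−36)²/36 + (22−27)²/27 + (6−9)²/9 + (25−27)²/27 + (57−54)²/54
   = 1.361 + 0.926 + 1.000 + 0.148 + 0.167
Sum = 3.60
df = 4. Since 3.60 < 9.488, we do not reject H₀.

3.60; do not reject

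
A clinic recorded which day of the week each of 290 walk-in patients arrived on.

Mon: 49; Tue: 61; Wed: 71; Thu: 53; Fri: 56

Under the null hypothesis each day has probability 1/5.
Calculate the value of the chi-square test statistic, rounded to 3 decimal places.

Under H₀ each category has probability 1/5, so each expected count is 290/5 = 58.
Mon: (49 − 58)²/58 = 81/58 = 1.3966
Tue: (61 − 58)²/58 = 9/58 = 0.1552
Wed: (71 − 58)²/58 = 169/58 = 2.9138
Thu: (53 − 58)²/58 = 25/58 = 0.4310
Fri: (56 − 58)²/58 = 4/58 = 0.0690
Sum = 4.966

4.966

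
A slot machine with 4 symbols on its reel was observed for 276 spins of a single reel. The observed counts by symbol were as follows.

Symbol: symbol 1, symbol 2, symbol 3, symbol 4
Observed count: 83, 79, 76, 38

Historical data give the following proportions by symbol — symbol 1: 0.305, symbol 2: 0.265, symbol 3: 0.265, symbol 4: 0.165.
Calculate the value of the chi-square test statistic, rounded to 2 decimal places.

1.85

Expected counts E_i = n·p_i: 276×0.305 = 84.18, 276×0.265 = 73.14, 276×0.265 = 73.14, 276×0.165 = 45.54.
cat           O        E   (O−E)²/E
symbol 1     83    84.18      0.017
symbol 2     79    73.14      0.470
symbol 3     76    73.14      0.112
symbol 4     38    45.54      1.248
Sum = 1.85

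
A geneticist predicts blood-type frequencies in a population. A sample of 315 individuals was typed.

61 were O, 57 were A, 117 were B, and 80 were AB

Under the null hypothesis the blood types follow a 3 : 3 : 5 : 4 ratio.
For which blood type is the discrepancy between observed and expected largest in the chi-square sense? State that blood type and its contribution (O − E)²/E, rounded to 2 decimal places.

Ratio total = 15. Expected counts: 315×3/15 = 63, 315×3/15 = 63, 315×5/15 = 105, 315×4/15 = 84.
cat         O        E   (O−E)²/E
O          61       63      0.063
A          57       63      0.571
B         117      105      1.371
AB         80       84      0.190
The largest term is for B: 1.37.

B, 1.37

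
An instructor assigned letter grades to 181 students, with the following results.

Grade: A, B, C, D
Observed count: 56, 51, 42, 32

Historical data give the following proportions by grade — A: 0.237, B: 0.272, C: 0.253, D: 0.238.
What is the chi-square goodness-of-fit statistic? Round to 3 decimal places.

7.229

Expected counts E_i = n·p_i: 181×0.237 = 42.897, 181×0.272 = 49.232, 181×0.253 = 45.793, 181×0.238 = 43.078.
χ² = (56−42.897)²/42.897 + (51−49.232)²/49.232 + (42−45.793)²/45.793 + (32−43.078)²/43.078
   = 4.0023 + 0.0635 + 0.3142 + 2.8488
Sum = 7.229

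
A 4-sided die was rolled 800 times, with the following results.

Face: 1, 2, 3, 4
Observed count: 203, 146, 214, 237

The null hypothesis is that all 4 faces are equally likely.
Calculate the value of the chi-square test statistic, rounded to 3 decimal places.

Expected count for each of the 4 categories: 800/4 = 200.
cat         O        E   (O−E)²/E
1         203      200     0.0450
2         146      200    14.5800
3         214      200     0.9800
4         237      200     6.8450
Sum = 22.450

22.450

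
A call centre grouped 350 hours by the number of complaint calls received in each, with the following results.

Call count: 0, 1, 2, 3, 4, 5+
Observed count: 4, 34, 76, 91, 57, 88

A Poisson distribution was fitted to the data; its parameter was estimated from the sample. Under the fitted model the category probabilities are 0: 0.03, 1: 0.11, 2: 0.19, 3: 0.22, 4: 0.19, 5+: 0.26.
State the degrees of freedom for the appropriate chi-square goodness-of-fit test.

4

There are k = 6 categories and 1 parameter estimated from the data, so df = 6 − 1 − 1 = 4.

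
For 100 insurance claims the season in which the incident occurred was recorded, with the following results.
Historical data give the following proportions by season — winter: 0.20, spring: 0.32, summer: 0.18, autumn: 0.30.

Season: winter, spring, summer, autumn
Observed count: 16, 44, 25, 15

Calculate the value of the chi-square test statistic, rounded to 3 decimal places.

Expected counts E_i = n·p_i: 100×0.20 = 20, 100×0.32 = 32, 100×0.18 = 18, 100×0.30 = 30.
winter: (16 − 20)²/20 = 16/20 = 0.8000
spring: (44 − 32)²/32 = 144/32 = 4.5000
summer: (25 − 18)²/18 = 49/18 = 2.7222
autumn: (15 − 30)²/30 = 225/30 = 7.5000
Sum = 15.522

15.522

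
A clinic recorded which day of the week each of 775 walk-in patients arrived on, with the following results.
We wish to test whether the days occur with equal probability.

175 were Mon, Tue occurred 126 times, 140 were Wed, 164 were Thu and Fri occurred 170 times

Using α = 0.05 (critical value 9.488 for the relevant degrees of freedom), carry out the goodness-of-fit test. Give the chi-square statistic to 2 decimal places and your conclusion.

11.43; reject

Expected count for each of the 5 categories: 775/5 = 155.
cat         O        E   (O−E)²/E
Mon       175      155      2.581
Tue       126      155      5.426
Wed       140      155      1.452
Thu       164      155      0.523
Fri       170      155      1.452
Sum = 11.43
df = 4. Since 11.43 > 9.488, we reject H₀.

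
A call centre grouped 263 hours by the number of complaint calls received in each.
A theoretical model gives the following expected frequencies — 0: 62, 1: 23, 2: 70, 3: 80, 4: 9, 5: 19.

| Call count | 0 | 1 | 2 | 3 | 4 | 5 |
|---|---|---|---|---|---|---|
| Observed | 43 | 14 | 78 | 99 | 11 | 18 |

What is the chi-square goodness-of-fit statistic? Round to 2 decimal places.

χ² = (43−62)²/62 + (14−23)²/23 + (78−70)²/70 + (99−80)²/80 + (11−9)²/9 + (18−19)²/19
   = 5.823 + 3.522 + 0.914 + 4.513 + 0.444 + 0.053
Sum = 15.27

15.27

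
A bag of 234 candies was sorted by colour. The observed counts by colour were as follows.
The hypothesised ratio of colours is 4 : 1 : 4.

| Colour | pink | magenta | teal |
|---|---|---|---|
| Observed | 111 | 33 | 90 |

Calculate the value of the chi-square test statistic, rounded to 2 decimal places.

Ratio total = 9. Expected counts: 234×4/9 = 104, 234×1/9 = 26, 234×4/9 = 104.
pink: (111 − 104)²/104 = 49/104 = 0.471
magenta: (33 − 26)²/26 = 49/26 = 1.885
teal: (90 − 104)²/104 = 196/104 = 1.885
Sum = 4.24

4.24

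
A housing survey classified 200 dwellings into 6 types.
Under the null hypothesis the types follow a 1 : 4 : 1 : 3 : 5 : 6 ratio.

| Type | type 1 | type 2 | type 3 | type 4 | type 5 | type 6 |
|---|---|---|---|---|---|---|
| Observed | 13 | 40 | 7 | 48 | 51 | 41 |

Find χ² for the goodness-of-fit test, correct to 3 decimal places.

18.637

Ratio total = 20. Expected counts: 200×1/20 = 10, 200×4/20 = 40, 200×1/20 = 10, 200×3/20 = 30, 200×5/20 = 50, 200×6/20 = 60.
type 1: (13 − 10)²/10 = 9/10 = 0.9000
type 2: (40 − 40)²/40 = 0/40 = 0.0000
type 3: (7 − 10)²/10 = 9/10 = 0.9000
type 4: (48 − 30)²/30 = 324/30 = 10.8000
type 5: (51 − 50)²/50 = 1/50 = 0.0200
type 6: (41 − 60)²/60 = 361/60 = 6.0167
Sum = 18.637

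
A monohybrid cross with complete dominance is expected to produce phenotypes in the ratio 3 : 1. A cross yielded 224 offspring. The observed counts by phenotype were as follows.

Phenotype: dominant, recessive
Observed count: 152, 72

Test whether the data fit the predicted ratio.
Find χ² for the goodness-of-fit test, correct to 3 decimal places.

6.095

Ratio total = 4. Expected counts: 224×3/4 = 168, 224×1/4 = 56.
dominant: (152 − 168)²/168 = 256/168 = 1.5238
recessive: (72 − 56)²/56 = 256/56 = 4.5714
Sum = 6.095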